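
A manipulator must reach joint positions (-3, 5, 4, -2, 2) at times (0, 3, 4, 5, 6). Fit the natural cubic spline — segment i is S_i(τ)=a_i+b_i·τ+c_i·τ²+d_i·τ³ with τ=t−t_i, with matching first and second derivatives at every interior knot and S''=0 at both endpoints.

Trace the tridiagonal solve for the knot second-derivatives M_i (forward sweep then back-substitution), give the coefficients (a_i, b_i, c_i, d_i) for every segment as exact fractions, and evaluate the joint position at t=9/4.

  seg 0: a=-3 b=1153/348 c=0 d=-25/348
  seg 1: a=5 b=239/174 c=-75/116 d=-601/348
  seg 2: a=4 b=-1775/348 c=-169/29 d=1715/348
  seg 3: a=-2 b=-343/174 c=1039/116 d=-1039/348
S(9/4) = 26997/7424

Δ: Δ0=8/3, Δ1=-1, Δ2=-6, Δ3=4
row 1: diag=8, rhs=-22; c'=1/8, d'=-11/4
row 2: denom=4−1·1/8=31/8; d'=(-30−1·-11/4)/(31/8)=-218/31
row 3: denom=4−1·8/31=116/31; d'=(60−1·-218/31)/(116/31)=1039/58
back: M3=1039/58
back: M2=-218/31−8/31·1039/58=-338/29
back: M1=-11/4−1/8·-338/29=-75/58
M: M0=0, M1=-75/58, M2=-338/29, M3=1039/58, M4=0
seg 0: a=-3, c=M0/2=0, d=(M1−M0)/(6·3)=-25/348, b=Δ0−h0·(2M0+M1)/6=1153/348
seg 1: a=5, c=M1/2=-75/116, d=(M2−M1)/(6·1)=-601/348, b=Δ1−h1·(2M1+M2)/6=239/174
seg 2: a=4, c=M2/2=-169/29, d=(M3−M2)/(6·1)=1715/348, b=Δ2−h2·(2M2+M3)/6=-1775/348
seg 3: a=-2, c=M3/2=1039/116, d=(M4−M3)/(6·1)=-1039/348, b=Δ3−h3·(2M3+M4)/6=-343/174
t_q=9/4 → seg 0, τ=9/4; S=-3+1153/348·τ+0·τ²+-25/348·τ³=26997/7424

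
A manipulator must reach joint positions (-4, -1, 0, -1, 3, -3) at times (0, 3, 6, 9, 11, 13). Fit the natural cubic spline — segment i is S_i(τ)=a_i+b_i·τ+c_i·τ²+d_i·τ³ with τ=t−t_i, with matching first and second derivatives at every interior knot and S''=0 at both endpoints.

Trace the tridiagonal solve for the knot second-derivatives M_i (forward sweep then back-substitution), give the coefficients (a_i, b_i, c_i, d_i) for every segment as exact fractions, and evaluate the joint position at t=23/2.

Δ: Δ0=1, Δ1=1/3, Δ2=-1/3, Δ3=2, Δ4=-3
row 1: diag=12, rhs=-4; c'=1/4, d'=-1/3
row 2: denom=12−3·1/4=45/4; d'=(-4−3·-1/3)/(45/4)=-4/15
row 3: denom=10−3·4/15=46/5; d'=(14−3·-4/15)/(46/5)=37/23
row 4: denom=8−2·5/23=174/23; d'=(-30−2·37/23)/(174/23)=-382/87
back: M4=-382/87
back: M3=37/23−5/23·-382/87=223/87
back: M2=-4/15−4/15·223/87=-248/261
back: M1=-1/3−1/4·-248/261=-25/261
M: M0=0, M1=-25/261, M2=-248/261, M3=223/87, M4=-382/87, M5=0
seg 0: a=-4, c=M0/2=0, d=(M1−M0)/(6·3)=-25/4698, b=Δ0−h0·(2M0+M1)/6=547/522
seg 1: a=-1, c=M1/2=-25/522, d=(M2−M1)/(6·3)=-223/4698, b=Δ1−h1·(2M1+M2)/6=236/261
seg 2: a=0, c=M2/2=-124/261, d=(M3−M2)/(6·3)=917/4698, b=Δ2−h2·(2M2+M3)/6=-347/522
seg 3: a=-1, c=M3/2=223/174, d=(M4−M3)/(6·2)=-605/1044, b=Δ3−h3·(2M3+M4)/6=458/261
seg 4: a=3, c=M4/2=-191/87, d=(M5−M4)/(6·2)=191/522, b=Δ4−h4·(2M4+M5)/6=-19/261
t_q=23/2 → seg 4, τ=1/2; S=3+-19/261·τ+-191/87·τ²+191/522·τ³=3425/1392

  seg 0: a=-4 b=547/522 c=0 d=-25/4698
  seg 1: a=-1 b=236/261 c=-25/522 d=-223/4698
  seg 2: a=0 b=-347/522 c=-124/261 d=917/4698
  seg 3: a=-1 b=458/261 c=223/174 d=-605/1044
  seg 4: a=3 b=-19/261 c=-191/87 d=191/522
S(23/2) = 3425/1392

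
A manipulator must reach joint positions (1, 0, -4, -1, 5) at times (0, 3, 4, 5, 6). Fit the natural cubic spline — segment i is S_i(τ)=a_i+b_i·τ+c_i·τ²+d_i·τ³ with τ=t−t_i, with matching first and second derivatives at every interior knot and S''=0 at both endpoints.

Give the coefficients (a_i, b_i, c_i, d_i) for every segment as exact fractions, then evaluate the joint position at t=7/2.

Δ: Δ0=-1/3, Δ1=-4, Δ2=3, Δ3=6
row 1: diag=8, rhs=-22; c'=1/8, d'=-11/4
row 2: denom=4−1·1/8=31/8; d'=(42−1·-11/4)/(31/8)=358/31
row 3: denom=4−1·8/31=116/31; d'=(18−1·358/31)/(116/31)=50/29
back: M3=50/29
back: M2=358/31−8/31·50/29=322/29
back: M1=-11/4−1/8·322/29=-120/29
M: M0=0, M1=-120/29, M2=322/29, M3=50/29, M4=0
seg 0: a=1, c=M0/2=0, d=(M1−M0)/(6·3)=-20/87, b=Δ0−h0·(2M0+M1)/6=151/87
seg 1: a=0, c=M1/2=-60/29, d=(M2−M1)/(6·1)=221/87, b=Δ1−h1·(2M1+M2)/6=-389/87
seg 2: a=-4, c=M2/2=161/29, d=(M3−M2)/(6·1)=-136/87, b=Δ2−h2·(2M2+M3)/6=-86/87
seg 3: a=-1, c=M3/2=25/29, d=(M4−M3)/(6·1)=-25/87, b=Δ3−h3·(2M3+M4)/6=472/87
t_q=7/2 → seg 1, τ=1/2; S=0+-389/87·τ+-60/29·τ²+221/87·τ³=-565/232

  seg 0: a=1 b=151/87 c=0 d=-20/87
  seg 1: a=0 b=-389/87 c=-60/29 d=221/87
  seg 2: a=-4 b=-86/87 c=161/29 d=-136/87
  seg 3: a=-1 b=472/87 c=25/29 d=-25/87
S(7/2) = -565/232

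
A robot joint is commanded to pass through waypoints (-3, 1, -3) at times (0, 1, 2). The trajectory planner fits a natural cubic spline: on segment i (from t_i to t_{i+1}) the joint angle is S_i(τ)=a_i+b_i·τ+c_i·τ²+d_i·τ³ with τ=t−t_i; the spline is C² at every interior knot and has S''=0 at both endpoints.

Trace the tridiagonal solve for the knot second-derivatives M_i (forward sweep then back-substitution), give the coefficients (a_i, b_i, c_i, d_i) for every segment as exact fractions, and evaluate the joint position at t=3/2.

Δ: Δ0=4, Δ1=-4
row 1: diag=4, rhs=-48; c'=1/4, d'=-12
back: M1=-12
M: M0=0, M1=-12, M2=0
seg 0: a=-3, c=M0/2=0, d=(M1−M0)/(6·1)=-2, b=Δ0−h0·(2M0+M1)/6=6
seg 1: a=1, c=M1/2=-6, d=(M2−M1)/(6·1)=2, b=Δ1−h1·(2M1+M2)/6=0
t_q=3/2 → seg 1, τ=1/2; S=1+0·τ+-6·τ²+2·τ³=-1/4

  seg 0: a=-3 b=6 c=0 d=-2
  seg 1: a=1 b=0 c=-6 d=2
S(3/2) = -1/4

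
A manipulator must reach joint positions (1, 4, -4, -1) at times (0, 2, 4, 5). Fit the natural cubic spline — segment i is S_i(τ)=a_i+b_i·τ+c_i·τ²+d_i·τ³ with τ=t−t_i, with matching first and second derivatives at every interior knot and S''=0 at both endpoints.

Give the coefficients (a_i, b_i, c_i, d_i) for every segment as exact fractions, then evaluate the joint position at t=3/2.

  seg 0: a=1 b=40/11 c=0 d=-47/88
  seg 1: a=4 b=-61/22 c=-141/44 d=57/44
  seg 2: a=-4 b=-1/22 c=201/44 d=-67/44
S(3/2) = 3275/704

Δ: Δ0=3/2, Δ1=-4, Δ2=3
row 1: diag=8, rhs=-33; c'=1/4, d'=-33/8
row 2: denom=6−2·1/4=11/2; d'=(42−2·-33/8)/(11/2)=201/22
back: M2=201/22
back: M1=-33/8−1/4·201/22=-141/22
M: M0=0, M1=-141/22, M2=201/22, M3=0
seg 0: a=1, c=M0/2=0, d=(M1−M0)/(6·2)=-47/88, b=Δ0−h0·(2M0+M1)/6=40/11
seg 1: a=4, c=M1/2=-141/44, d=(M2−M1)/(6·2)=57/44, b=Δ1−h1·(2M1+M2)/6=-61/22
seg 2: a=-4, c=M2/2=201/44, d=(M3−M2)/(6·1)=-67/44, b=Δ2−h2·(2M2+M3)/6=-1/22
t_q=3/2 → seg 0, τ=3/2; S=1+40/11·τ+0·τ²+-47/88·τ³=3275/704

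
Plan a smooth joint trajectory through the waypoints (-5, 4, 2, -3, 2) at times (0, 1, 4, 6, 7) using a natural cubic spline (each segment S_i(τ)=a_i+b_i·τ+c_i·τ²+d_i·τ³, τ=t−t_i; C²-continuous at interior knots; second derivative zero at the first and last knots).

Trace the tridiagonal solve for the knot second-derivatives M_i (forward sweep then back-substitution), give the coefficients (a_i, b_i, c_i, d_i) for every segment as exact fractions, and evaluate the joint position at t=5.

  seg 0: a=-5 b=6014/591 c=0 d=-695/591
  seg 1: a=4 b=3929/591 c=-695/197 d=644/1773
  seg 2: a=2 b=-2785/591 c=-51/197 d=3227/4728
  seg 3: a=-3 b=2887/1182 c=3023/788 d=-3023/2364
S(5) = -3607/1576

Δ: Δ0=9, Δ1=-2/3, Δ2=-5/2, Δ3=5
row 1: diag=8, rhs=-58; c'=3/8, d'=-29/4
row 2: denom=10−3·3/8=71/8; d'=(-11−3·-29/4)/(71/8)=86/71
row 3: denom=6−2·16/71=394/71; d'=(45−2·86/71)/(394/71)=3023/394
back: M3=3023/394
back: M2=86/71−16/71·3023/394=-102/197
back: M1=-29/4−3/8·-102/197=-1390/197
M: M0=0, M1=-1390/197, M2=-102/197, M3=3023/394, M4=0
seg 0: a=-5, c=M0/2=0, d=(M1−M0)/(6·1)=-695/591, b=Δ0−h0·(2M0+M1)/6=6014/591
seg 1: a=4, c=M1/2=-695/197, d=(M2−M1)/(6·3)=644/1773, b=Δ1−h1·(2M1+M2)/6=3929/591
seg 2: a=2, c=M2/2=-51/197, d=(M3−M2)/(6·2)=3227/4728, b=Δ2−h2·(2M2+M3)/6=-2785/591
seg 3: a=-3, c=M3/2=3023/788, d=(M4−M3)/(6·1)=-3023/2364, b=Δ3−h3·(2M3+M4)/6=2887/1182
t_q=5 → seg 2, τ=1; S=2+-2785/591·τ+-51/197·τ²+3227/4728·τ³=-3607/1576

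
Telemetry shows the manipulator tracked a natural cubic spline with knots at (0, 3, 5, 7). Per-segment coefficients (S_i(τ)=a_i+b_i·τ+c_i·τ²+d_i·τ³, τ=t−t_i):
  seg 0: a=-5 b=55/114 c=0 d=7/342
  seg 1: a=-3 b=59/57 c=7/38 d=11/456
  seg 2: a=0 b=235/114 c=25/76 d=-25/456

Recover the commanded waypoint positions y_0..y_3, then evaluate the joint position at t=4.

y_0 = S_0(0) = a_0 = -5
y_1 = S_1(0) = a_1 = -3
y_2 = S_2(0) = a_2 = 0
y_3 = S_2(2) = 5
t_q=4 is in segment 1 (τ=1); S_1(τ)=-267/152

y_0=-5 y_1=-3 y_2=0 y_3=5
S(4) = -267/152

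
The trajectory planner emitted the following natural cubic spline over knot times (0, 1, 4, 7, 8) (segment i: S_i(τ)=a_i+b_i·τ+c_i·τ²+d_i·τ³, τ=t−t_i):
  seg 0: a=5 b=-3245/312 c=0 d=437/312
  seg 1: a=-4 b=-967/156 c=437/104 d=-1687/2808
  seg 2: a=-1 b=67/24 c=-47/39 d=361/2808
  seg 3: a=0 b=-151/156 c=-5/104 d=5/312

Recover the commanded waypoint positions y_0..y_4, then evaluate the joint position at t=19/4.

y_0 = S_0(0) = a_0 = 5
y_1 = S_1(0) = a_1 = -4
y_2 = S_2(0) = a_2 = -1
y_3 = S_3(0) = a_3 = 0
y_4 = S_3(1) = -1
t_q=19/4 is in segment 2 (τ=3/4); S_2(τ)=3129/6656

y_0=5 y_1=-4 y_2=-1 y_3=0 y_4=-1
S(19/4) = 3129/6656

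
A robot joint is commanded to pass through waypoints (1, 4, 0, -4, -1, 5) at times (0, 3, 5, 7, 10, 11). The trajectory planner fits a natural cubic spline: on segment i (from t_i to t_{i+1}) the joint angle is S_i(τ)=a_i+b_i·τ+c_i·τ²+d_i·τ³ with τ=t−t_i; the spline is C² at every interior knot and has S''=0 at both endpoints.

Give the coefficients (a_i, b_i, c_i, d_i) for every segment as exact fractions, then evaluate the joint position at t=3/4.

  seg 0: a=1 b=272/141 c=0 d=-131/1269
  seg 1: a=4 b=-121/141 c=-131/141 d=101/564
  seg 2: a=0 b=-114/47 c=41/282 d=19/564
  seg 3: a=-4 b=-203/141 c=49/141 d=197/1269
  seg 4: a=-1 b=682/141 c=82/47 d=-82/141
S(3/4) = 7229/3008

Δ: Δ0=1, Δ1=-2, Δ2=-2, Δ3=1, Δ4=6
row 1: diag=10, rhs=-18; c'=1/5, d'=-9/5
row 2: denom=8−2·1/5=38/5; d'=(0−2·-9/5)/(38/5)=9/19
row 3: denom=10−2·5/19=180/19; d'=(18−2·9/19)/(180/19)=9/5
row 4: denom=8−3·19/60=141/20; d'=(30−3·9/5)/(141/20)=164/47
back: M4=164/47
back: M3=9/5−19/60·164/47=98/141
back: M2=9/19−5/19·98/141=41/141
back: M1=-9/5−1/5·41/141=-262/141
M: M0=0, M1=-262/141, M2=41/141, M3=98/141, M4=164/47, M5=0
seg 0: a=1, c=M0/2=0, d=(M1−M0)/(6·3)=-131/1269, b=Δ0−h0·(2M0+M1)/6=272/141
seg 1: a=4, c=M1/2=-131/141, d=(M2−M1)/(6·2)=101/564, b=Δ1−h1·(2M1+M2)/6=-121/141
seg 2: a=0, c=M2/2=41/282, d=(M3−M2)/(6·2)=19/564, b=Δ2−h2·(2M2+M3)/6=-114/47
seg 3: a=-4, c=M3/2=49/141, d=(M4−M3)/(6·3)=197/1269, b=Δ3−h3·(2M3+M4)/6=-203/141
seg 4: a=-1, c=M4/2=82/47, d=(M5−M4)/(6·1)=-82/141, b=Δ4−h4·(2M4+M5)/6=682/141
t_q=3/4 → seg 0, τ=3/4; S=1+272/141·τ+0·τ²+-131/1269·τ³=7229/3008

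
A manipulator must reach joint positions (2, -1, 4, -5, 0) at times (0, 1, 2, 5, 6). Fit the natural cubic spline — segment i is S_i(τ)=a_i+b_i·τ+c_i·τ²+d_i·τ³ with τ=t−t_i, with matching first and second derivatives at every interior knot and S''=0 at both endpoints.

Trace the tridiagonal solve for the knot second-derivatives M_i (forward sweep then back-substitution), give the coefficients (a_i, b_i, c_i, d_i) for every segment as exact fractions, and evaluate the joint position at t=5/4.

Δ: Δ0=-3, Δ1=5, Δ2=-3, Δ3=5
row 1: diag=4, rhs=48; c'=1/4, d'=12
row 2: denom=8−1·1/4=31/4; d'=(-48−1·12)/(31/4)=-240/31
row 3: denom=8−3·12/31=212/31; d'=(48−3·-240/31)/(212/31)=552/53
back: M3=552/53
back: M2=-240/31−12/31·552/53=-624/53
back: M1=12−1/4·-624/53=792/53
M: M0=0, M1=792/53, M2=-624/53, M3=552/53, M4=0
seg 0: a=2, c=M0/2=0, d=(M1−M0)/(6·1)=132/53, b=Δ0−h0·(2M0+M1)/6=-291/53
seg 1: a=-1, c=M1/2=396/53, d=(M2−M1)/(6·1)=-236/53, b=Δ1−h1·(2M1+M2)/6=105/53
seg 2: a=4, c=M2/2=-312/53, d=(M3−M2)/(6·3)=196/159, b=Δ2−h2·(2M2+M3)/6=189/53
seg 3: a=-5, c=M3/2=276/53, d=(M4−M3)/(6·1)=-92/53, b=Δ3−h3·(2M3+M4)/6=81/53
t_q=5/4 → seg 1, τ=1/4; S=-1+105/53·τ+396/53·τ²+-236/53·τ³=-91/848

  seg 0: a=2 b=-291/53 c=0 d=132/53
  seg 1: a=-1 b=105/53 c=396/53 d=-236/53
  seg 2: a=4 b=189/53 c=-312/53 d=196/159
  seg 3: a=-5 b=81/53 c=276/53 d=-92/53
S(5/4) = -91/848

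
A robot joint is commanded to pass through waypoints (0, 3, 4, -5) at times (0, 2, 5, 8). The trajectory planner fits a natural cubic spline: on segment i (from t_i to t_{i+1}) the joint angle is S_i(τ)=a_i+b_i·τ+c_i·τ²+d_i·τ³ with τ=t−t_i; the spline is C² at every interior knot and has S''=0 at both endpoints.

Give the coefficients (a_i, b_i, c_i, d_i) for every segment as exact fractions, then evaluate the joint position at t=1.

  seg 0: a=0 b=349/222 c=0 d=-2/111
  seg 1: a=3 b=301/222 c=-4/37 d=-155/1998
  seg 2: a=4 b=-154/111 c=-179/222 d=179/1998
S(1) = 115/74

Δ: Δ0=3/2, Δ1=1/3, Δ2=-3
row 1: diag=10, rhs=-7; c'=3/10, d'=-7/10
row 2: denom=12−3·3/10=111/10; d'=(-20−3·-7/10)/(111/10)=-179/111
back: M2=-179/111
back: M1=-7/10−3/10·-179/111=-8/37
M: M0=0, M1=-8/37, M2=-179/111, M3=0
seg 0: a=0, c=M0/2=0, d=(M1−M0)/(6·2)=-2/111, b=Δ0−h0·(2M0+M1)/6=349/222
seg 1: a=3, c=M1/2=-4/37, d=(M2−M1)/(6·3)=-155/1998, b=Δ1−h1·(2M1+M2)/6=301/222
seg 2: a=4, c=M2/2=-179/222, d=(M3−M2)/(6·3)=179/1998, b=Δ2−h2·(2M2+M3)/6=-154/111
t_q=1 → seg 0, τ=1; S=0+349/222·τ+0·τ²+-2/111·τ³=115/74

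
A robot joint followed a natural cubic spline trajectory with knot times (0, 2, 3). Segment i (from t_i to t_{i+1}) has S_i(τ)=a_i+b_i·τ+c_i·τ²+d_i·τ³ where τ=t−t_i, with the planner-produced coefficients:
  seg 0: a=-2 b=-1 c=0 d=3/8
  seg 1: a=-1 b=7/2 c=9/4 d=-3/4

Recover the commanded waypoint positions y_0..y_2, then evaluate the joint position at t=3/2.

y_0=-2 y_1=-1 y_2=4
S(3/2) = -143/64

y_0 = S_0(0) = a_0 = -2
y_1 = S_1(0) = a_1 = -1
y_2 = S_1(1) = 4
t_q=3/2 is in segment 0 (τ=3/2); S_0(τ)=-143/64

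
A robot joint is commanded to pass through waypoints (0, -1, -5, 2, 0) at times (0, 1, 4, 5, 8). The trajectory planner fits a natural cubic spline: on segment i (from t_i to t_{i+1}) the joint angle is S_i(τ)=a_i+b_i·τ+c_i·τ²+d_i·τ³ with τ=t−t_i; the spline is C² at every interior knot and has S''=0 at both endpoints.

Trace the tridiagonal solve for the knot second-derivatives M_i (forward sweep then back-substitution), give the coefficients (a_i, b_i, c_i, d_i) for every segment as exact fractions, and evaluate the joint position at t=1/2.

  seg 0: a=0 b=-47/108 c=0 d=-61/108
  seg 1: a=-1 b=-115/54 c=-61/36 d=635/972
  seg 2: a=-5 b=577/108 c=113/27 d=-91/36
  seg 3: a=2 b=331/54 c=-367/108 d=367/972
S(1/2) = -83/288

Δ: Δ0=-1, Δ1=-4/3, Δ2=7, Δ3=-2/3
row 1: diag=8, rhs=-2; c'=3/8, d'=-1/4
row 2: denom=8−3·3/8=55/8; d'=(50−3·-1/4)/(55/8)=406/55
row 3: denom=8−1·8/55=432/55; d'=(-46−1·406/55)/(432/55)=-367/54
back: M3=-367/54
back: M2=406/55−8/55·-367/54=226/27
back: M1=-1/4−3/8·226/27=-61/18
M: M0=0, M1=-61/18, M2=226/27, M3=-367/54, M4=0
seg 0: a=0, c=M0/2=0, d=(M1−M0)/(6·1)=-61/108, b=Δ0−h0·(2M0+M1)/6=-47/108
seg 1: a=-1, c=M1/2=-61/36, d=(M2−M1)/(6·3)=635/972, b=Δ1−h1·(2M1+M2)/6=-115/54
seg 2: a=-5, c=M2/2=113/27, d=(M3−M2)/(6·1)=-91/36, b=Δ2−h2·(2M2+M3)/6=577/108
seg 3: a=2, c=M3/2=-367/108, d=(M4−M3)/(6·3)=367/972, b=Δ3−h3·(2M3+M4)/6=331/54
t_q=1/2 → seg 0, τ=1/2; S=0+-47/108·τ+0·τ²+-61/108·τ³=-83/288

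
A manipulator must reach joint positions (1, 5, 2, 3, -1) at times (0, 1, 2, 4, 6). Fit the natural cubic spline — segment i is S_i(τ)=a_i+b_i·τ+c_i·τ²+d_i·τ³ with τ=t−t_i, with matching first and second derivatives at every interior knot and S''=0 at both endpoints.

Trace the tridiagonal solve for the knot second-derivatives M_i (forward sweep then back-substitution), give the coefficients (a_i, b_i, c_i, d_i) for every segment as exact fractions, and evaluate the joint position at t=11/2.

Δ: Δ0=4, Δ1=-3, Δ2=1/2, Δ3=-2
row 1: diag=4, rhs=-42; c'=1/4, d'=-21/2
row 2: denom=6−1·1/4=23/4; d'=(21−1·-21/2)/(23/4)=126/23
row 3: denom=8−2·8/23=168/23; d'=(-15−2·126/23)/(168/23)=-199/56
back: M3=-199/56
back: M2=126/23−8/23·-199/56=47/7
back: M1=-21/2−1/4·47/7=-341/28
M: M0=0, M1=-341/28, M2=47/7, M3=-199/56, M4=0
seg 0: a=1, c=M0/2=0, d=(M1−M0)/(6·1)=-341/168, b=Δ0−h0·(2M0+M1)/6=1013/168
seg 1: a=5, c=M1/2=-341/56, d=(M2−M1)/(6·1)=529/168, b=Δ1−h1·(2M1+M2)/6=-5/84
seg 2: a=2, c=M2/2=47/14, d=(M3−M2)/(6·2)=-575/672, b=Δ2−h2·(2M2+M3)/6=-67/24
seg 3: a=3, c=M3/2=-199/112, d=(M4−M3)/(6·2)=199/672, b=Δ3−h3·(2M3+M4)/6=31/84
t_q=11/2 → seg 3, τ=3/2; S=3+31/84·τ+-199/112·τ²+199/672·τ³=995/1792

  seg 0: a=1 b=1013/168 c=0 d=-341/168
  seg 1: a=5 b=-5/84 c=-341/56 d=529/168
  seg 2: a=2 b=-67/24 c=47/14 d=-575/672
  seg 3: a=3 b=31/84 c=-199/112 d=199/672
S(11/2) = 995/1792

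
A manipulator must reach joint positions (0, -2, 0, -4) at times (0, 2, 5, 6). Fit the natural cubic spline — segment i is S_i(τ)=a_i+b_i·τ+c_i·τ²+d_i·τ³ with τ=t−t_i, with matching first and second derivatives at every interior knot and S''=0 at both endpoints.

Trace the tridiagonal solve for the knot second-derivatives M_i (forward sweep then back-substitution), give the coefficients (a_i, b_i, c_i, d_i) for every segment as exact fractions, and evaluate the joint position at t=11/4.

Δ: Δ0=-1, Δ1=2/3, Δ2=-4
row 1: diag=10, rhs=10; c'=3/10, d'=1
row 2: denom=8−3·3/10=71/10; d'=(-28−3·1)/(71/10)=-310/71
back: M2=-310/71
back: M1=1−3/10·-310/71=164/71
M: M0=0, M1=164/71, M2=-310/71, M3=0
seg 0: a=0, c=M0/2=0, d=(M1−M0)/(6·2)=41/213, b=Δ0−h0·(2M0+M1)/6=-377/213
seg 1: a=-2, c=M1/2=82/71, d=(M2−M1)/(6·3)=-79/213, b=Δ1−h1·(2M1+M2)/6=115/213
seg 2: a=0, c=M2/2=-155/71, d=(M3−M2)/(6·1)=155/213, b=Δ2−h2·(2M2+M3)/6=-542/213
t_q=11/4 → seg 1, τ=3/4; S=-2+115/213·τ+82/71·τ²+-79/213·τ³=-5007/4544

  seg 0: a=0 b=-377/213 c=0 d=41/213
  seg 1: a=-2 b=115/213 c=82/71 d=-79/213
  seg 2: a=0 b=-542/213 c=-155/71 d=155/213
S(11/4) = -5007/4544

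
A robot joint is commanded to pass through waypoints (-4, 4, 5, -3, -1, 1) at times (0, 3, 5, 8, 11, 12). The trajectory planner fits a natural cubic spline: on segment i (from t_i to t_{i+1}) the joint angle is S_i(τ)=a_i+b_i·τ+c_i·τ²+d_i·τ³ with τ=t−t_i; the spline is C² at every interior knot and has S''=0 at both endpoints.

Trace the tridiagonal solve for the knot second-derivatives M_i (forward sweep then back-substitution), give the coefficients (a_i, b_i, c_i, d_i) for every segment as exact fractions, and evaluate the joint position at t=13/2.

  seg 0: a=-4 b=3913/1272 c=0 d=-521/11448
  seg 1: a=4 b=1175/636 c=-521/1272 d=-7/53
  seg 2: a=5 b=-875/636 c=-1529/1272 d=2945/11448
  seg 3: a=-3 b=-2089/1272 c=59/53 d=-437/3816
  seg 4: a=-1 b=1237/636 c=35/424 d=-35/1272
S(13/2) = 3731/3392

Δ: Δ0=8/3, Δ1=1/2, Δ2=-8/3, Δ3=2/3, Δ4=2
row 1: diag=10, rhs=-13; c'=1/5, d'=-13/10
row 2: denom=10−2·1/5=48/5; d'=(-19−2·-13/10)/(48/5)=-41/24
row 3: denom=12−3·5/16=177/16; d'=(20−3·-41/24)/(177/16)=134/59
row 4: denom=8−3·16/59=424/59; d'=(8−3·134/59)/(424/59)=35/212
back: M4=35/212
back: M3=134/59−16/59·35/212=118/53
back: M2=-41/24−5/16·118/53=-1529/636
back: M1=-13/10−1/5·-1529/636=-521/636
M: M0=0, M1=-521/636, M2=-1529/636, M3=118/53, M4=35/212, M5=0
seg 0: a=-4, c=M0/2=0, d=(M1−M0)/(6·3)=-521/11448, b=Δ0−h0·(2M0+M1)/6=3913/1272
seg 1: a=4, c=M1/2=-521/1272, d=(M2−M1)/(6·2)=-7/53, b=Δ1−h1·(2M1+M2)/6=1175/636
seg 2: a=5, c=M2/2=-1529/1272, d=(M3−M2)/(6·3)=2945/11448, b=Δ2−h2·(2M2+M3)/6=-875/636
seg 3: a=-3, c=M3/2=59/53, d=(M4−M3)/(6·3)=-437/3816, b=Δ3−h3·(2M3+M4)/6=-2089/1272
seg 4: a=-1, c=M4/2=35/424, d=(M5−M4)/(6·1)=-35/1272, b=Δ4−h4·(2M4+M5)/6=1237/636
t_q=13/2 → seg 2, τ=3/2; S=5+-875/636·τ+-1529/1272·τ²+2945/11448·τ³=3731/3392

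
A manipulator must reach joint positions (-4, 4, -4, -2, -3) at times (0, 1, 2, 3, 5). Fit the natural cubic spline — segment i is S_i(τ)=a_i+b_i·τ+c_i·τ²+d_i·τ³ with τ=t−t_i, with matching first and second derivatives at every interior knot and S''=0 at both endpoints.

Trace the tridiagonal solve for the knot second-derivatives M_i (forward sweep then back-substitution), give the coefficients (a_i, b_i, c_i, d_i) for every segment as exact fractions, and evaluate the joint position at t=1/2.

  seg 0: a=-4 b=2237/172 c=0 d=-861/172
  seg 1: a=4 b=-173/86 c=-2583/172 d=1553/172
  seg 2: a=-4 b=-853/172 c=519/43 d=-879/172
  seg 3: a=-2 b=331/86 c=-561/172 d=187/344
S(1/2) = 2583/1376

Δ: Δ0=8, Δ1=-8, Δ2=2, Δ3=-1/2
row 1: diag=4, rhs=-96; c'=1/4, d'=-24
row 2: denom=4−1·1/4=15/4; d'=(60−1·-24)/(15/4)=112/5
row 3: denom=6−1·4/15=86/15; d'=(-15−1·112/5)/(86/15)=-561/86
back: M3=-561/86
back: M2=112/5−4/15·-561/86=1038/43
back: M1=-24−1/4·1038/43=-2583/86
M: M0=0, M1=-2583/86, M2=1038/43, M3=-561/86, M4=0
seg 0: a=-4, c=M0/2=0, d=(M1−M0)/(6·1)=-861/172, b=Δ0−h0·(2M0+M1)/6=2237/172
seg 1: a=4, c=M1/2=-2583/172, d=(M2−M1)/(6·1)=1553/172, b=Δ1−h1·(2M1+M2)/6=-173/86
seg 2: a=-4, c=M2/2=519/43, d=(M3−M2)/(6·1)=-879/172, b=Δ2−h2·(2M2+M3)/6=-853/172
seg 3: a=-2, c=M3/2=-561/172, d=(M4−M3)/(6·2)=187/344, b=Δ3−h3·(2M3+M4)/6=331/86
t_q=1/2 → seg 0, τ=1/2; S=-4+2237/172·τ+0·τ²+-861/172·τ³=2583/1376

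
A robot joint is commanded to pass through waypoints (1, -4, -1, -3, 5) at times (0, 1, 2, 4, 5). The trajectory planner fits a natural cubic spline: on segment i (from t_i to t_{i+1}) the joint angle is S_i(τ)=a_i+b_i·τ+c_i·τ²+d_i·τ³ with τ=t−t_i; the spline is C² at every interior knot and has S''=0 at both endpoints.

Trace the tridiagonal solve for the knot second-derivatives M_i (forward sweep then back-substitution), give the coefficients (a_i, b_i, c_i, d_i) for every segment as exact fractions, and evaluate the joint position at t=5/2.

Δ: Δ0=-5, Δ1=3, Δ2=-1, Δ3=8
row 1: diag=4, rhs=48; c'=1/4, d'=12
row 2: denom=6−1·1/4=23/4; d'=(-24−1·12)/(23/4)=-144/23
row 3: denom=6−2·8/23=122/23; d'=(54−2·-144/23)/(122/23)=765/61
back: M3=765/61
back: M2=-144/23−8/23·765/61=-648/61
back: M1=12−1/4·-648/61=894/61
M: M0=0, M1=894/61, M2=-648/61, M3=765/61, M4=0
seg 0: a=1, c=M0/2=0, d=(M1−M0)/(6·1)=149/61, b=Δ0−h0·(2M0+M1)/6=-454/61
seg 1: a=-4, c=M1/2=447/61, d=(M2−M1)/(6·1)=-257/61, b=Δ1−h1·(2M1+M2)/6=-7/61
seg 2: a=-1, c=M2/2=-324/61, d=(M3−M2)/(6·2)=471/244, b=Δ2−h2·(2M2+M3)/6=116/61
seg 3: a=-3, c=M3/2=765/122, d=(M4−M3)/(6·1)=-255/122, b=Δ3−h3·(2M3+M4)/6=233/61
t_q=5/2 → seg 2, τ=1/2; S=-1+116/61·τ+-324/61·τ²+471/244·τ³=-2217/1952

  seg 0: a=1 b=-454/61 c=0 d=149/61
  seg 1: a=-4 b=-7/61 c=447/61 d=-257/61
  seg 2: a=-1 b=116/61 c=-324/61 d=471/244
  seg 3: a=-3 b=233/61 c=765/122 d=-255/122
S(5/2) = -2217/1952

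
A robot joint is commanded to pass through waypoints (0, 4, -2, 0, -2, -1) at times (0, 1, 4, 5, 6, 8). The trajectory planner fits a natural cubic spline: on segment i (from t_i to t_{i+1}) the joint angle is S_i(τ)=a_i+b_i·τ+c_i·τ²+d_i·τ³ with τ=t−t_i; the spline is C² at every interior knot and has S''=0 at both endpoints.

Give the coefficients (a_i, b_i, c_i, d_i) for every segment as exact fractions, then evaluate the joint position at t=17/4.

Δ: Δ0=4, Δ1=-2, Δ2=2, Δ3=-2, Δ4=1/2
row 1: diag=8, rhs=-36; c'=3/8, d'=-9/2
row 2: denom=8−3·3/8=55/8; d'=(24−3·-9/2)/(55/8)=60/11
row 3: denom=4−1·8/55=212/55; d'=(-24−1·60/11)/(212/55)=-405/53
row 4: denom=6−1·55/212=1217/212; d'=(15−1·-405/53)/(1217/212)=4800/1217
back: M4=4800/1217
back: M3=-405/53−55/212·4800/1217=-10545/1217
back: M2=60/11−8/55·-10545/1217=8172/1217
back: M1=-9/2−3/8·8172/1217=-8541/1217
M: M0=0, M1=-8541/1217, M2=8172/1217, M3=-10545/1217, M4=4800/1217, M5=0
seg 0: a=0, c=M0/2=0, d=(M1−M0)/(6·1)=-2847/2434, b=Δ0−h0·(2M0+M1)/6=12583/2434
seg 1: a=4, c=M1/2=-8541/2434, d=(M2−M1)/(6·3)=1857/2434, b=Δ1−h1·(2M1+M2)/6=2021/1217
seg 2: a=-2, c=M2/2=4086/1217, d=(M3−M2)/(6·1)=-6239/2434, b=Δ2−h2·(2M2+M3)/6=2935/2434
seg 3: a=0, c=M3/2=-10545/2434, d=(M4−M3)/(6·1)=5115/2434, b=Δ3−h3·(2M3+M4)/6=281/1217
seg 4: a=-2, c=M4/2=2400/1217, d=(M5−M4)/(6·2)=-400/1217, b=Δ4−h4·(2M4+M5)/6=-5183/2434
t_q=17/4 → seg 2, τ=1/4; S=-2+2935/2434·τ+4086/1217·τ²+-6239/2434·τ³=-238143/155776

  seg 0: a=0 b=12583/2434 c=0 d=-2847/2434
  seg 1: a=4 b=2021/1217 c=-8541/2434 d=1857/2434
  seg 2: a=-2 b=2935/2434 c=4086/1217 d=-6239/2434
  seg 3: a=0 b=281/1217 c=-10545/2434 d=5115/2434
  seg 4: a=-2 b=-5183/2434 c=2400/1217 d=-400/1217
S(17/4) = -238143/155776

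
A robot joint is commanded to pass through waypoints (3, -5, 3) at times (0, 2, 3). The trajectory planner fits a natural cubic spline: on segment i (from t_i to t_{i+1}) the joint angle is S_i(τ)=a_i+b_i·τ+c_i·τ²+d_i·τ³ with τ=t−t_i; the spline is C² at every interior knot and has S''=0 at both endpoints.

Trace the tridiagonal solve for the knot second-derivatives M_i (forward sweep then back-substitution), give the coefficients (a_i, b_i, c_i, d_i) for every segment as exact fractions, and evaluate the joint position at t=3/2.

Δ: Δ0=-4, Δ1=8
row 1: diag=6, rhs=72; c'=1/6, d'=12
back: M1=12
M: M0=0, M1=12, M2=0
seg 0: a=3, c=M0/2=0, d=(M1−M0)/(6·2)=1, b=Δ0−h0·(2M0+M1)/6=-8
seg 1: a=-5, c=M1/2=6, d=(M2−M1)/(6·1)=-2, b=Δ1−h1·(2M1+M2)/6=4
t_q=3/2 → seg 0, τ=3/2; S=3+-8·τ+0·τ²+1·τ³=-45/8

  seg 0: a=3 b=-8 c=0 d=1
  seg 1: a=-5 b=4 c=6 d=-2
S(3/2) = -45/8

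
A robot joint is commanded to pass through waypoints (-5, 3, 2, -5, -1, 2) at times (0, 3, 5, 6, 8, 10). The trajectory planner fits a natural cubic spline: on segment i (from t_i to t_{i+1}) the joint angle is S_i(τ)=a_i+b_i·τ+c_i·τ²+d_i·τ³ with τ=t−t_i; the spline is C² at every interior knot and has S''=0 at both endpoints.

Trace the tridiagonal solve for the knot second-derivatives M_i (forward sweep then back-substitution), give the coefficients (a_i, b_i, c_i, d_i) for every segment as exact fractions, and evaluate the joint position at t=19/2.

Δ: Δ0=8/3, Δ1=-1/2, Δ2=-7, Δ3=2, Δ4=3/2
row 1: diag=10, rhs=-19; c'=1/5, d'=-19/10
row 2: denom=6−2·1/5=28/5; d'=(-39−2·-19/10)/(28/5)=-44/7
row 3: denom=6−1·5/28=163/28; d'=(54−1·-44/7)/(163/28)=1688/163
row 4: denom=8−2·56/163=1192/163; d'=(-3−2·1688/163)/(1192/163)=-3865/1192
back: M4=-3865/1192
back: M3=1688/163−56/163·-3865/1192=1709/149
back: M2=-44/7−5/28·1709/149=-4967/596
back: M1=-19/10−1/5·-4967/596=-139/596
M: M0=0, M1=-139/596, M2=-4967/596, M3=1709/149, M4=-3865/1192, M5=0
seg 0: a=-5, c=M0/2=0, d=(M1−M0)/(6·3)=-139/10728, b=Δ0−h0·(2M0+M1)/6=9953/3576
seg 1: a=3, c=M1/2=-139/1192, d=(M2−M1)/(6·2)=-1207/1788, b=Δ1−h1·(2M1+M2)/6=4351/1788
seg 2: a=2, c=M2/2=-4967/1192, d=(M3−M2)/(6·1)=11803/3576, b=Δ2−h2·(2M2+M3)/6=-10967/1788
seg 3: a=-5, c=M3/2=1709/298, d=(M4−M3)/(6·2)=-17537/14304, b=Δ3−h3·(2M3+M4)/6=-16327/3576
seg 4: a=-1, c=M4/2=-3865/2384, d=(M5−M4)/(6·2)=3865/14304, b=Δ4−h4·(2M4+M5)/6=6547/1788
t_q=19/2 → seg 4, τ=3/2; S=-1+6547/1788·τ+-3865/2384·τ²+3865/14304·τ³=67005/38144

  seg 0: a=-5 b=9953/3576 c=0 d=-139/10728
  seg 1: a=3 b=4351/1788 c=-139/1192 d=-1207/1788
  seg 2: a=2 b=-10967/1788 c=-4967/1192 d=11803/3576
  seg 3: a=-5 b=-16327/3576 c=1709/298 d=-17537/14304
  seg 4: a=-1 b=6547/1788 c=-3865/2384 d=3865/14304
S(19/2) = 67005/38144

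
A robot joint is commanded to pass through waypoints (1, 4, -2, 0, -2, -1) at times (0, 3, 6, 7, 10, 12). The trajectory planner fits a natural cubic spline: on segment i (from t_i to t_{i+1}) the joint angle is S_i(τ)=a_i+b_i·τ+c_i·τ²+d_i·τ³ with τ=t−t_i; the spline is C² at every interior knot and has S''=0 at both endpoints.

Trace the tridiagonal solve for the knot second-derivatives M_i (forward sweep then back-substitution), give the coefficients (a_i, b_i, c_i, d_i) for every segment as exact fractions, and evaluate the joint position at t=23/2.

  seg 0: a=1 b=9271/4038 c=0 d=-5233/36342
  seg 1: a=4 b=-3214/2019 c=-5233/4038 d=14051/36342
  seg 2: a=-2 b=4327/4038 c=4409/2019 d=-5069/4038
  seg 3: a=0 b=1126/673 c=-6389/4038 d=9719/36342
  seg 4: a=-2 b=-807/1346 c=555/673 d=-185/1346
S(23/2) = -16235/10768

Δ: Δ0=1, Δ1=-2, Δ2=2, Δ3=-2/3, Δ4=1/2
row 1: diag=12, rhs=-18; c'=1/4, d'=-3/2
row 2: denom=8−3·1/4=29/4; d'=(24−3·-3/2)/(29/4)=114/29
row 3: denom=8−1·4/29=228/29; d'=(-16−1·114/29)/(228/29)=-289/114
row 4: denom=10−3·29/76=673/76; d'=(7−3·-289/114)/(673/76)=1110/673
back: M4=1110/673
back: M3=-289/114−29/76·1110/673=-6389/2019
back: M2=114/29−4/29·-6389/2019=8818/2019
back: M1=-3/2−1/4·8818/2019=-5233/2019
M: M0=0, M1=-5233/2019, M2=8818/2019, M3=-6389/2019, M4=1110/673, M5=0
seg 0: a=1, c=M0/2=0, d=(M1−M0)/(6·3)=-5233/36342, b=Δ0−h0·(2M0+M1)/6=9271/4038
seg 1: a=4, c=M1/2=-5233/4038, d=(M2−M1)/(6·3)=14051/36342, b=Δ1−h1·(2M1+M2)/6=-3214/2019
seg 2: a=-2, c=M2/2=4409/2019, d=(M3−M2)/(6·1)=-5069/4038, b=Δ2−h2·(2M2+M3)/6=4327/4038
seg 3: a=0, c=M3/2=-6389/4038, d=(M4−M3)/(6·3)=9719/36342, b=Δ3−h3·(2M3+M4)/6=1126/673
seg 4: a=-2, c=M4/2=555/673, d=(M5−M4)/(6·2)=-185/1346, b=Δ4−h4·(2M4+M5)/6=-807/1346
t_q=23/2 → seg 4, τ=3/2; S=-2+-807/1346·τ+555/673·τ²+-185/1346·τ³=-16235/10768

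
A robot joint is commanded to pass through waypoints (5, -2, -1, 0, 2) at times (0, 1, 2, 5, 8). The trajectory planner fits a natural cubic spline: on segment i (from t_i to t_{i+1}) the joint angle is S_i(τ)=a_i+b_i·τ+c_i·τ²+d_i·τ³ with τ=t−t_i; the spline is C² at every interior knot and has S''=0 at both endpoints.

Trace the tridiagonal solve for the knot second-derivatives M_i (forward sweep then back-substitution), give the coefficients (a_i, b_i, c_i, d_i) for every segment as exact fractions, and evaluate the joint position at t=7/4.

Δ: Δ0=-7, Δ1=1, Δ2=1/3, Δ3=2/3
row 1: diag=4, rhs=48; c'=1/4, d'=12
row 2: denom=8−1·1/4=31/4; d'=(-4−1·12)/(31/4)=-64/31
row 3: denom=12−3·12/31=336/31; d'=(2−3·-64/31)/(336/31)=127/168
back: M3=127/168
back: M2=-64/31−12/31·127/168=-33/14
back: M1=12−1/4·-33/14=705/56
M: M0=0, M1=705/56, M2=-33/14, M3=127/168, M4=0
seg 0: a=5, c=M0/2=0, d=(M1−M0)/(6·1)=235/112, b=Δ0−h0·(2M0+M1)/6=-1019/112
seg 1: a=-2, c=M1/2=705/112, d=(M2−M1)/(6·1)=-279/112, b=Δ1−h1·(2M1+M2)/6=-157/56
seg 2: a=-1, c=M2/2=-33/28, d=(M3−M2)/(6·3)=523/3024, b=Δ2−h2·(2M2+M3)/6=37/16
seg 3: a=0, c=M3/2=127/336, d=(M4−M3)/(6·3)=-127/3024, b=Δ3−h3·(2M3+M4)/6=-5/56
t_q=7/4 → seg 1, τ=3/4; S=-2+-157/56·τ+705/112·τ²+-279/112·τ³=-11561/7168

  seg 0: a=5 b=-1019/112 c=0 d=235/112
  seg 1: a=-2 b=-157/56 c=705/112 d=-279/112
  seg 2: a=-1 b=37/16 c=-33/28 d=523/3024
  seg 3: a=0 b=-5/56 c=127/336 d=-127/3024
S(7/4) = -11561/7168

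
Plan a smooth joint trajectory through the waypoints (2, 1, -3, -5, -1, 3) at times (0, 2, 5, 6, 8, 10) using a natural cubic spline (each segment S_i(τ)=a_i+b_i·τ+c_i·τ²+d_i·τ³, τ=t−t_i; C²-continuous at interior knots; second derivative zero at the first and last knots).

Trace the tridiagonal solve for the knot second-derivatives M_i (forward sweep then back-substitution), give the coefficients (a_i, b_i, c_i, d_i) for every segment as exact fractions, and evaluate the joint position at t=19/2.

Δ: Δ0=-1/2, Δ1=-4/3, Δ2=-2, Δ3=2, Δ4=2
row 1: diag=10, rhs=-5; c'=3/10, d'=-1/2
row 2: denom=8−3·3/10=71/10; d'=(-4−3·-1/2)/(71/10)=-25/71
row 3: denom=6−1·10/71=416/71; d'=(24−1·-25/71)/(416/71)=133/32
row 4: denom=8−2·71/208=761/104; d'=(0−2·133/32)/(761/104)=-1729/1522
back: M4=-1729/1522
back: M3=133/32−71/208·-1729/1522=3458/761
back: M2=-25/71−10/71·3458/761=-755/761
back: M1=-1/2−3/10·-755/761=-154/761
M: M0=0, M1=-154/761, M2=-755/761, M3=3458/761, M4=-1729/1522, M5=0
seg 0: a=2, c=M0/2=0, d=(M1−M0)/(6·2)=-77/4566, b=Δ0−h0·(2M0+M1)/6=-1975/4566
seg 1: a=1, c=M1/2=-77/761, d=(M2−M1)/(6·3)=-601/13698, b=Δ1−h1·(2M1+M2)/6=-2899/4566
seg 2: a=-3, c=M2/2=-755/1522, d=(M3−M2)/(6·1)=4213/4566, b=Δ2−h2·(2M2+M3)/6=-5540/2283
seg 3: a=-5, c=M3/2=1729/761, d=(M4−M3)/(6·2)=-8645/18264, b=Δ3−h3·(2M3+M4)/6=-2971/4566
seg 4: a=-1, c=M4/2=-1729/3044, d=(M5−M4)/(6·2)=1729/18264, b=Δ4−h4·(2M4+M5)/6=6295/2283
t_q=19/2 → seg 4, τ=3/2; S=-1+6295/2283·τ+-1729/3044·τ²+1729/18264·τ³=106053/48704

  seg 0: a=2 b=-1975/4566 c=0 d=-77/4566
  seg 1: a=1 b=-2899/4566 c=-77/761 d=-601/13698
  seg 2: a=-3 b=-5540/2283 c=-755/1522 d=4213/4566
  seg 3: a=-5 b=-2971/4566 c=1729/761 d=-8645/18264
  seg 4: a=-1 b=6295/2283 c=-1729/3044 d=1729/18264
S(19/2) = 106053/48704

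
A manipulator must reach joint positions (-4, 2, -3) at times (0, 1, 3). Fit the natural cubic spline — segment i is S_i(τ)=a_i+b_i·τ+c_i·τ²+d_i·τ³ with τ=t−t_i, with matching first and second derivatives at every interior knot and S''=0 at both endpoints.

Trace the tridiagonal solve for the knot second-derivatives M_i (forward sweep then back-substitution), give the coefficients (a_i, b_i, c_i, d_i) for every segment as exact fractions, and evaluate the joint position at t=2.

  seg 0: a=-4 b=89/12 c=0 d=-17/12
  seg 1: a=2 b=19/6 c=-17/4 d=17/24
S(2) = 13/8

Δ: Δ0=6, Δ1=-5/2
row 1: diag=6, rhs=-51; c'=1/3, d'=-17/2
back: M1=-17/2
M: M0=0, M1=-17/2, M2=0
seg 0: a=-4, c=M0/2=0, d=(M1−M0)/(6·1)=-17/12, b=Δ0−h0·(2M0+M1)/6=89/12
seg 1: a=2, c=M1/2=-17/4, d=(M2−M1)/(6·2)=17/24, b=Δ1−h1·(2M1+M2)/6=19/6
t_q=2 → seg 1, τ=1; S=2+19/6·τ+-17/4·τ²+17/24·τ³=13/8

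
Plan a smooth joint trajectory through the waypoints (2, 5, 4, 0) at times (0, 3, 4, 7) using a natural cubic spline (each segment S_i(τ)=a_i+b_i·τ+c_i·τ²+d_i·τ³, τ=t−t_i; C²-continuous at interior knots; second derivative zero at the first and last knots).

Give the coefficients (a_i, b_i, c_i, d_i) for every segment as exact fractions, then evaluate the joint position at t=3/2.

Δ: Δ0=1, Δ1=-1, Δ2=-4/3
row 1: diag=8, rhs=-12; c'=1/8, d'=-3/2
row 2: denom=8−1·1/8=63/8; d'=(-2−1·-3/2)/(63/8)=-4/63
back: M2=-4/63
back: M1=-3/2−1/8·-4/63=-94/63
M: M0=0, M1=-94/63, M2=-4/63, M3=0
seg 0: a=2, c=M0/2=0, d=(M1−M0)/(6·3)=-47/567, b=Δ0−h0·(2M0+M1)/6=110/63
seg 1: a=5, c=M1/2=-47/63, d=(M2−M1)/(6·1)=5/21, b=Δ1−h1·(2M1+M2)/6=-31/63
seg 2: a=4, c=M2/2=-2/63, d=(M3−M2)/(6·3)=2/567, b=Δ2−h2·(2M2+M3)/6=-80/63
t_q=3/2 → seg 0, τ=3/2; S=2+110/63·τ+0·τ²+-47/567·τ³=243/56

  seg 0: a=2 b=110/63 c=0 d=-47/567
  seg 1: a=5 b=-31/63 c=-47/63 d=5/21
  seg 2: a=4 b=-80/63 c=-2/63 d=2/567
S(3/2) = 243/56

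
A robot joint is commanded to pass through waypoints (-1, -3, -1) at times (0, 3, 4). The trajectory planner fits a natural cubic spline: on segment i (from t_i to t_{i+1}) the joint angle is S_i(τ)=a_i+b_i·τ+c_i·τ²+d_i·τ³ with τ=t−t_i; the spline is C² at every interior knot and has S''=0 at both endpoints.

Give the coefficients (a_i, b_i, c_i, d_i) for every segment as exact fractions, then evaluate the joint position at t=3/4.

Δ: Δ0=-2/3, Δ1=2
row 1: diag=8, rhs=16; c'=1/8, d'=2
back: M1=2
M: M0=0, M1=2, M2=0
seg 0: a=-1, c=M0/2=0, d=(M1−M0)/(6·3)=1/9, b=Δ0−h0·(2M0+M1)/6=-5/3
seg 1: a=-3, c=M1/2=1, d=(M2−M1)/(6·1)=-1/3, b=Δ1−h1·(2M1+M2)/6=4/3
t_q=3/4 → seg 0, τ=3/4; S=-1+-5/3·τ+0·τ²+1/9·τ³=-141/64

  seg 0: a=-1 b=-5/3 c=0 d=1/9
  seg 1: a=-3 b=4/3 c=1 d=-1/3
S(3/4) = -141/64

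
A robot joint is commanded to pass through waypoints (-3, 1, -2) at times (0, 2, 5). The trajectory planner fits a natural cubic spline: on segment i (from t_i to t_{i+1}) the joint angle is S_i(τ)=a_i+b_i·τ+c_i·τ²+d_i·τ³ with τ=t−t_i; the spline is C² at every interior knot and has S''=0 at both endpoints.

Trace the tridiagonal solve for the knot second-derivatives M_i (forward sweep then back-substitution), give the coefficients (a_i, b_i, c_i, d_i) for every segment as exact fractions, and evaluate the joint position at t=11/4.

  seg 0: a=-3 b=13/5 c=0 d=-3/20
  seg 1: a=1 b=4/5 c=-9/10 d=1/10
S(11/4) = 727/640

Δ: Δ0=2, Δ1=-1
row 1: diag=10, rhs=-18; c'=3/10, d'=-9/5
back: M1=-9/5
M: M0=0, M1=-9/5, M2=0
seg 0: a=-3, c=M0/2=0, d=(M1−M0)/(6·2)=-3/20, b=Δ0−h0·(2M0+M1)/6=13/5
seg 1: a=1, c=M1/2=-9/10, d=(M2−M1)/(6·3)=1/10, b=Δ1−h1·(2M1+M2)/6=4/5
t_q=11/4 → seg 1, τ=3/4; S=1+4/5·τ+-9/10·τ²+1/10·τ³=727/640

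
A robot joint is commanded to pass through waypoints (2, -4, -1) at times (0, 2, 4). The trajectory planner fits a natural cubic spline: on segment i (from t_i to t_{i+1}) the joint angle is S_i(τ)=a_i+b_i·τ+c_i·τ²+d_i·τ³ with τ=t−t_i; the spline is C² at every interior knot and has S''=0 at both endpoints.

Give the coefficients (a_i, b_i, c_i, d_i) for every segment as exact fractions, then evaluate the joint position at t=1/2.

  seg 0: a=2 b=-33/8 c=0 d=9/32
  seg 1: a=-4 b=-3/4 c=27/16 d=-9/32
S(1/2) = -7/256

Δ: Δ0=-3, Δ1=3/2
row 1: diag=8, rhs=27; c'=1/4, d'=27/8
back: M1=27/8
M: M0=0, M1=27/8, M2=0
seg 0: a=2, c=M0/2=0, d=(M1−M0)/(6·2)=9/32, b=Δ0−h0·(2M0+M1)/6=-33/8
seg 1: a=-4, c=M1/2=27/16, d=(M2−M1)/(6·2)=-9/32, b=Δ1−h1·(2M1+M2)/6=-3/4
t_q=1/2 → seg 0, τ=1/2; S=2+-33/8·τ+0·τ²+9/32·τ³=-7/256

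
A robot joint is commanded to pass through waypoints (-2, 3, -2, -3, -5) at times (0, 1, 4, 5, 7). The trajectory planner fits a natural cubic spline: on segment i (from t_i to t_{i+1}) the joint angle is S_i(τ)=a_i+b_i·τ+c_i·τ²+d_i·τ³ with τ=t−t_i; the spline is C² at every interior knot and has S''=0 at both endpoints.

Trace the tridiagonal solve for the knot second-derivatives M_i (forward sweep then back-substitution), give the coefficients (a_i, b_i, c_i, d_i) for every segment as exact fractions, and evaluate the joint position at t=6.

Δ: Δ0=5, Δ1=-5/3, Δ2=-1, Δ3=-1
row 1: diag=8, rhs=-40; c'=3/8, d'=-5
row 2: denom=8−3·3/8=55/8; d'=(4−3·-5)/(55/8)=152/55
row 3: denom=6−1·8/55=322/55; d'=(0−1·152/55)/(322/55)=-76/161
back: M3=-76/161
back: M2=152/55−8/55·-76/161=456/161
back: M1=-5−3/8·456/161=-976/161
M: M0=0, M1=-976/161, M2=456/161, M3=-76/161, M4=0
seg 0: a=-2, c=M0/2=0, d=(M1−M0)/(6·1)=-488/483, b=Δ0−h0·(2M0+M1)/6=2903/483
seg 1: a=3, c=M1/2=-488/161, d=(M2−M1)/(6·3)=716/1449, b=Δ1−h1·(2M1+M2)/6=1439/483
seg 2: a=-2, c=M2/2=228/161, d=(M3−M2)/(6·1)=-38/69, b=Δ2−h2·(2M2+M3)/6=-901/483
seg 3: a=-3, c=M3/2=-38/161, d=(M4−M3)/(6·2)=19/483, b=Δ3−h3·(2M3+M4)/6=-331/483
t_q=6 → seg 3, τ=1; S=-3+-331/483·τ+-38/161·τ²+19/483·τ³=-625/161

  seg 0: a=-2 b=2903/483 c=0 d=-488/483
  seg 1: a=3 b=1439/483 c=-488/161 d=716/1449
  seg 2: a=-2 b=-901/483 c=228/161 d=-38/69
  seg 3: a=-3 b=-331/483 c=-38/161 d=19/483
S(6) = -625/161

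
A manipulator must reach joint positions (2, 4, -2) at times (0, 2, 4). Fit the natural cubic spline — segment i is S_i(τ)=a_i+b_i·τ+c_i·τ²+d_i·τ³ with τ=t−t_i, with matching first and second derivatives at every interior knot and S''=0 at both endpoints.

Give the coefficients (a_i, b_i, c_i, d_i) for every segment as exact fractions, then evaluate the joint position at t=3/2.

  seg 0: a=2 b=2 c=0 d=-1/4
  seg 1: a=4 b=-1 c=-3/2 d=1/4
S(3/2) = 133/32

Δ: Δ0=1, Δ1=-3
row 1: diag=8, rhs=-24; c'=1/4, d'=-3
back: M1=-3
M: M0=0, M1=-3, M2=0
seg 0: a=2, c=M0/2=0, d=(M1−M0)/(6·2)=-1/4, b=Δ0−h0·(2M0+M1)/6=2
seg 1: a=4, c=M1/2=-3/2, d=(M2−M1)/(6·2)=1/4, b=Δ1−h1·(2M1+M2)/6=-1
t_q=3/2 → seg 0, τ=3/2; S=2+2·τ+0·τ²+-1/4·τ³=133/32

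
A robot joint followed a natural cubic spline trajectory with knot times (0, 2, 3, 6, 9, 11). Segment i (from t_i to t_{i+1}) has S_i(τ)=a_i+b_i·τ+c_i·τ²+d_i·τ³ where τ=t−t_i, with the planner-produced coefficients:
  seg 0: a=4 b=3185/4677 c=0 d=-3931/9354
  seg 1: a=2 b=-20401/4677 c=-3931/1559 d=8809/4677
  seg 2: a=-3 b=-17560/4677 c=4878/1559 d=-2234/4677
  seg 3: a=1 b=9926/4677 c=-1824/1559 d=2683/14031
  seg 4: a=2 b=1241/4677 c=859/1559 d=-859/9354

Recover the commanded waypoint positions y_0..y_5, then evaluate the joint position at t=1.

y_0=4 y_1=2 y_2=-3 y_3=1 y_4=2 y_5=4
S(1) = 13285/3118

y_0 = S_0(0) = a_0 = 4
y_1 = S_1(0) = a_1 = 2
y_2 = S_2(0) = a_2 = -3
y_3 = S_3(0) = a_3 = 1
y_4 = S_4(0) = a_4 = 2
y_5 = S_4(2) = 4
t_q=1 is in segment 0 (τ=1); S_0(τ)=13285/3118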